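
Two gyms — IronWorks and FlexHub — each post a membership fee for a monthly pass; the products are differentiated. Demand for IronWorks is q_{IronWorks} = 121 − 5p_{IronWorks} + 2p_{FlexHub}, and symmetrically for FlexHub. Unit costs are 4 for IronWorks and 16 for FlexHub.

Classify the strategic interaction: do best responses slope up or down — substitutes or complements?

IronWorks's profit: π = (p_{IronWorks} − 4)(121 − 5p_{IronWorks} + 2p_{FlexHub}).
∂π/∂p_{IronWorks} = 141 − 10p_{IronWorks} + 2p_{FlexHub} = 0 ⇒ p_{IronWorks} = 14.1 + 0.2p_{FlexHub}.
The best-response slope dp_{IronWorks}/dp_{FlexHub} = 0.2 > 0: the reaction function is upward-sloping, so the choices are strategic complements.

strategic complements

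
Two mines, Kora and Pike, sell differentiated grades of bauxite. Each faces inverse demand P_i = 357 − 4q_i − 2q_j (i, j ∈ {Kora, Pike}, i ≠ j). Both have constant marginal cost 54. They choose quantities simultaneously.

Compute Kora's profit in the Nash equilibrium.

Mine Kora's profit: π = q_{Kora}(357 − 4q_{Kora} − 2q_{Pike}) − 54q_{Kora}.
∂π/∂q_{Kora} = 303 − 8q_{Kora} − 2q_{Pike} = 0 ⇒ q_{Kora} = 37.875 − 0.25q_{Pike}.
The game is symmetric, so in equilibrium q_{Pike} = q_{Kora}: the reaction function gives 1.25q_{Kora} = 37.875, hence q_{Kora} = 30.3.
P_{Kora} = 357 − 4·30.3 − 2·30.3 = 175.2.
Profit = (175.2 − 54)·30.3 = 3672.36.

3672.36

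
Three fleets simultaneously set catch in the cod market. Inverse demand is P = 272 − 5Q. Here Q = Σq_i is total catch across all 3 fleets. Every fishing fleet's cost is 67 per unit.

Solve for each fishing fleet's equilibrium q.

10.25

A representative fishing fleet's profit is π_i = q_i(272 − 5Q) − 67q_i, with Q = q_i + Σ_{j≠i} q_j.
First-order condition: 205 − 10q_i − 5Σ_{j≠i} q_j = 0.
With identical fishing fleets, set every q_j = q: then 205 − 10q − 10q = 0, i.e. q = 205/20 = 10.25.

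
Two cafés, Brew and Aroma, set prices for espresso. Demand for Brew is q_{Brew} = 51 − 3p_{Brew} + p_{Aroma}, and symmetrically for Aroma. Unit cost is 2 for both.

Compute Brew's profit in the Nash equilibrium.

Brew's profit: π = (p_{Brew} − 2)(51 − 3p_{Brew} + p_{Aroma}).
∂π/∂p_{Brew} = 57 − 6p_{Brew} + p_{Aroma} = 0 ⇒ p_{Brew} = 9.5 + (1/6)p_{Aroma}.
The game is symmetric, so in equilibrium p_{Aroma} = p_{Brew}: the reaction function gives (5/6)p_{Brew} = 9.5, hence p_{Brew} = 11.4.
q_{Brew} = 51 − 3·11.4 + 11.4 = 28.2.
Profit = (11.4 − 2)·28.2 = 265.08.

265.08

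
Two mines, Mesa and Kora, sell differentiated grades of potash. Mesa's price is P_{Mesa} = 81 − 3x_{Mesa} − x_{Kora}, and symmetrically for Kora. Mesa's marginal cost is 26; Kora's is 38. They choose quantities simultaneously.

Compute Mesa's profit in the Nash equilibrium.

201.72

Mine Mesa's profit: π = x_{Mesa}(81 − 3x_{Mesa} − x_{Kora}) − 26x_{Mesa}.
∂π/∂x_{Mesa} = 55 − 6x_{Mesa} − x_{Kora} = 0 ⇒ x_{Mesa} = 55/6 − (1/6)x_{Kora}.
Similarly x_{Kora} = 43/6 − (1/6)x_{Mesa}.
Plugging x_{Kora} into Mesa's best response: x_{Mesa} = 55/6 − (1/6)(43/6 − (1/6)x_{Mesa}) ⇒ (35/36)x_{Mesa} = 287/36, so x_{Mesa} = 8.2.
Then x_{Kora} = 43/6 − (1/6)·8.2 = 5.8.
P_{Mesa} = 81 − 3·8.2 − 5.8 = 50.6.
Profit = (50.6 − 26)·8.2 = 201.72.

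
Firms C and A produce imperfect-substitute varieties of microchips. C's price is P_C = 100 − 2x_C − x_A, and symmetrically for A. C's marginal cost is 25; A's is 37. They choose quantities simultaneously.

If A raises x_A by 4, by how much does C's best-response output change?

Firm C's profit: π = x_C(100 − 2x_C − x_A) − 25x_C.
∂π/∂x_C = 75 − 4x_C − x_A = 0 ⇒ x_C = 18.75 − 0.25x_A.
The reaction-function slope is −0.25, so a 4-unit rise in x_A moves x_C by −0.25 × 4 = −1. C's best response falls — the actions are strategic substitutes.

-1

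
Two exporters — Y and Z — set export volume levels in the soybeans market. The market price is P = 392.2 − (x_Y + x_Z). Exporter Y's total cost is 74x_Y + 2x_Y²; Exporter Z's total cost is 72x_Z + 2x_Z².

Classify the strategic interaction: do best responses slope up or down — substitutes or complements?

Exporter Y's profit: π = x_Y(392.2 − (x_Y + x_Z)) − 74x_Y − 2x_Y².
∂π/∂x_Y = 318.2 − 6x_Y − x_Z = 0, so x_Y = 1591/30 − (1/6)x_Z.
The best-response slope dx_Y/dx_Z = −1/6 < 0: the reaction function is downward-sloping, so the choices are strategic substitutes.

strategic substitutes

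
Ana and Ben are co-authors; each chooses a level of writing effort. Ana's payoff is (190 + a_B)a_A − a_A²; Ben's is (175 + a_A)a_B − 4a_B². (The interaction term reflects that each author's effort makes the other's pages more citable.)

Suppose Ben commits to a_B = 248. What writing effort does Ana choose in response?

Expanding Ana's payoff: 190a_A + a_Ba_A − a_A².
∂π/∂a_A = 190 + a_B − 2a_A = 0, so a_A = 95 + 0.5a_B.
At a_B = 248: a_A = 95 + 0.5·248 = 219.

219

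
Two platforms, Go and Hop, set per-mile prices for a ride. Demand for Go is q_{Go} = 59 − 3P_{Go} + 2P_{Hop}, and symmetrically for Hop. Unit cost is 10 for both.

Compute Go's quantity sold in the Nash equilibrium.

36.75

Go's profit: π = (P_{Go} − 10)(59 − 3P_{Go} + 2P_{Hop}).
∂π/∂P_{Go} = 89 − 6P_{Go} + 2P_{Hop} = 0 ⇒ P_{Go} = 89/6 + (1/3)P_{Hop}.
The game is symmetric, so in equilibrium P_{Hop} = P_{Go}: the reaction function gives (2/3)P_{Go} = 89/6, hence P_{Go} = 22.25.
q_{Go} = 59 − 3·22.25 + 2·22.25 = 36.75.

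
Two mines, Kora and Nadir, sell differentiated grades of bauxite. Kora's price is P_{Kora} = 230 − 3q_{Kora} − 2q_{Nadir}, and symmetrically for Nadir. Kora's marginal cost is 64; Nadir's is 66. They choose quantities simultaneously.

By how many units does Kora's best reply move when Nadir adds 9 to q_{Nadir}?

-3

Mine Kora's profit: π = q_{Kora}(230 − 3q_{Kora} − 2q_{Nadir}) − 64q_{Kora}.
∂π/∂q_{Kora} = 166 − 6q_{Kora} − 2q_{Nadir} = 0 ⇒ q_{Kora} = 83/3 − (1/3)q_{Nadir}.
The reaction-function slope is −1/3, so a 9-unit rise in q_{Nadir} moves q_{Kora} by −1/3 × 9 = −3. Kora's best response falls — the actions are strategic substitutes.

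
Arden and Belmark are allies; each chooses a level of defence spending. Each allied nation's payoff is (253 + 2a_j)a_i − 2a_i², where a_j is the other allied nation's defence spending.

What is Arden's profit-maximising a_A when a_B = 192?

Arden's payoff is (253 + 2a_B)a_A − 2a_A².
∂π/∂a_A = 253 + 2a_B − 4a_A = 0, so a_A = 63.25 + 0.5a_B.
At a_B = 192: a_A = 63.25 + 0.5·192 = 159.25.

159.25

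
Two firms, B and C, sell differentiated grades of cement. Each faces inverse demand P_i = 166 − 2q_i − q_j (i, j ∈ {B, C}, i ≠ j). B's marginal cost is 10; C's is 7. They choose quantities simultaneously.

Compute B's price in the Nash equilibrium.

72

Firm B's profit: π = q_B(166 − 2q_B − q_C) − 10q_B.
∂π/∂q_B = 156 − 4q_B − q_C = 0 ⇒ q_B = 39 − 0.25q_C.
Similarly q_C = 39.75 − 0.25q_B.
Substituting the second reaction function into the first: q_B = 39 − 0.25(39.75 − 0.25q_B), which gives 0.9375q_B = 29.0625 ⇒ q_B = 31.
Then q_C = 39.75 − 0.25·31 = 32.
P_B = 166 − 2·31 − 32 = 72.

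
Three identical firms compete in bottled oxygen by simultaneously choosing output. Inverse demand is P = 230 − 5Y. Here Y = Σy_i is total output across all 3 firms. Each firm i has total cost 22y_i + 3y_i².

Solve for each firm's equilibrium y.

A representative firm's profit is π_i = y_i(230 − 5Y) − 22y_i − 3y_i², with Y = y_i + Σ_{j≠i} y_j.
First-order condition: 208 − 16y_i − 5Σ_{j≠i} y_j = 0.
With identical firms, set every y_j = y: then 208 − 16y − 10y = 0, i.e. y = 208/26 = 8.

8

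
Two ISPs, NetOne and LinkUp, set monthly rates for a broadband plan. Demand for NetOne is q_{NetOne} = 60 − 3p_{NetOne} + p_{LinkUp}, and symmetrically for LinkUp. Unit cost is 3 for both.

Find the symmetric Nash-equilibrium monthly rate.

13.8

NetOne's profit: π = (p_{NetOne} − 3)(60 − 3p_{NetOne} + p_{LinkUp}).
∂π/∂p_{NetOne} = 69 − 6p_{NetOne} + p_{LinkUp} = 0 ⇒ p_{NetOne} = 11.5 + (1/6)p_{LinkUp}.
Setting p_{NetOne} = p_{LinkUp} in the reaction function: p_{NetOne} = 11.5 + (1/6)p_{NetOne}, so p_{NetOne} = 11.5 / (5/6) = 13.8.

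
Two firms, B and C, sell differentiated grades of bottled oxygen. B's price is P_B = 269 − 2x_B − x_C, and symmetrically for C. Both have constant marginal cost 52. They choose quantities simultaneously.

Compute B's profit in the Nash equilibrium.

3767.12

Firm B's profit: π = x_B(269 − 2x_B − x_C) − 52x_B.
∂π/∂x_B = 217 − 4x_B − x_C = 0 ⇒ x_B = 54.25 − 0.25x_C.
The game is symmetric, so in equilibrium x_C = x_B: the reaction function gives 1.25x_B = 54.25, hence x_B = 43.4.
P_B = 269 − 2·43.4 − 43.4 = 138.8.
Profit = (138.8 − 52)·43.4 = 3767.12.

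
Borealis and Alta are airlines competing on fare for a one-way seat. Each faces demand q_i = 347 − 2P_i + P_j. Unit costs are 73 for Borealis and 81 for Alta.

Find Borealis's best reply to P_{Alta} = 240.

183.25

Borealis's profit: π = (P_{Borealis} − 73)(347 − 2P_{Borealis} + P_{Alta}).
∂π/∂P_{Borealis} = 493 − 4P_{Borealis} + P_{Alta} = 0 ⇒ P_{Borealis} = 123.25 + 0.25P_{Alta}.
At P_{Alta} = 240: P_{Borealis} = 123.25 + 0.25·240 = 183.25.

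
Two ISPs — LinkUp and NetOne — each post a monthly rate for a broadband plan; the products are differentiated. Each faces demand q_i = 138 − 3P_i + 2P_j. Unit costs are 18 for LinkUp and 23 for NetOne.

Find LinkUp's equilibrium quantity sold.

LinkUp's profit: π = (P_{LinkUp} − 18)(138 − 3P_{LinkUp} + 2P_{NetOne}).
∂π/∂P_{LinkUp} = 192 − 6P_{LinkUp} + 2P_{NetOne} = 0 ⇒ P_{LinkUp} = 32 + (1/3)P_{NetOne}.
Similarly P_{NetOne} = 34.5 + (1/3)P_{LinkUp}.
Substituting the second reaction function into the first: P_{LinkUp} = 32 + (1/3)(34.5 + (1/3)P_{LinkUp}), which gives (8/9)P_{LinkUp} = 43.5 ⇒ P_{LinkUp} = 48.9375.
Then P_{NetOne} = 34.5 + (1/3)·48.9375 = 50.8125.
q_{LinkUp} = 138 − 3·48.9375 + 2·50.8125 = 92.8125.

92.8125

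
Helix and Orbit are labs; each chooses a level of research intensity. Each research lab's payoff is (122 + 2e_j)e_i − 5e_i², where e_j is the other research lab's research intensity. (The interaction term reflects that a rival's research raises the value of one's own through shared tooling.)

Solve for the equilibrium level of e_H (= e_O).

Helix's payoff is (122 + 2e_O)e_H − 5e_H².
∂π/∂e_H = 122 + 2e_O − 10e_H = 0, so e_H = 12.2 + 0.2e_O.
Setting e_H = e_O in the reaction function: e_H = 12.2 + 0.2e_H, so e_H = 12.2 / 0.8 = 15.25.

15.25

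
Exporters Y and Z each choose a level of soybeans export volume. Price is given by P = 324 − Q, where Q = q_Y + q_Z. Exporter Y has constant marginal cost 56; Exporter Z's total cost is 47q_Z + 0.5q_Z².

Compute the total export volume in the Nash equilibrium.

Exporter Y's profit: π = q_Y(324 − (q_Y + q_Z)) − 56q_Y.
∂π/∂q_Y = 268 − 2q_Y − q_Z = 0, so q_Y = 134 − 0.5q_Z.
For Z: ∂π/∂q_Z = 277 − 3q_Z − q_Y = 0 ⇒ q_Z = 277/3 − (1/3)q_Y.
Solving the two reaction functions simultaneously: (1 − (−0.5)(−1/3))q_Y = 134 − 0.5·(277/3), so (5/6)q_Y = 527/6 and q_Y = 105.4.
Then q_Z = 277/3 − (1/3)·105.4 = 57.2.
Total export volume: 105.4 + 57.2 = 162.6.

162.6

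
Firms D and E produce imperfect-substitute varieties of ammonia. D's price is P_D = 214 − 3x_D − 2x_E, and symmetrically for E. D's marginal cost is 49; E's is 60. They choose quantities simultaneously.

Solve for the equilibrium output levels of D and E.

21.3125, 18.5625

Firm D's profit: π = x_D(214 − 3x_D − 2x_E) − 49x_D.
∂π/∂x_D = 165 − 6x_D − 2x_E = 0 ⇒ x_D = 27.5 − (1/3)x_E.
Similarly x_E = 77/3 − (1/3)x_D.
Plugging x_E into D's best response: x_D = 27.5 − (1/3)(77/3 − (1/3)x_D) ⇒ (8/9)x_D = 341/18, so x_D = 21.3125.
Then x_E = 77/3 − (1/3)·21.3125 = 18.5625.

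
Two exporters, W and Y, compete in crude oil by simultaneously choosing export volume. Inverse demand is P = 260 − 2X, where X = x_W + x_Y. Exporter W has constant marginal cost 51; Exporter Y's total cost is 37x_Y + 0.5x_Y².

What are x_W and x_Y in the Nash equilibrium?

37.4375, 29.625

Exporter W's profit: π = x_W(260 − 2(x_W + x_Y)) − 51x_W.
∂π/∂x_W = 209 − 4x_W − 2x_Y = 0, so x_W = 52.25 − 0.5x_Y.
For Y: ∂π/∂x_Y = 223 − 5x_Y − 2x_W = 0 ⇒ x_Y = 44.6 − 0.4x_W.
Plugging x_Y into W's best response: x_W = 52.25 − 0.5(44.6 − 0.4x_W) ⇒ 0.8x_W = 29.95, so x_W = 37.4375.
Then x_Y = 44.6 − 0.4·37.4375 = 29.625.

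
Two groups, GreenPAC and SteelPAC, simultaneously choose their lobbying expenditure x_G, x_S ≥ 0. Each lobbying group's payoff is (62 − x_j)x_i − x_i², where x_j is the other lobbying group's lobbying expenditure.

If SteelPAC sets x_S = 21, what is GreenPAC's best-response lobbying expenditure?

GreenPAC's payoff is (62 − x_S)x_G − x_G².
∂π/∂x_G = 62 − x_S − 2x_G = 0, so x_G = 31 − 0.5x_S.
At x_S = 21: x_G = 31 − 0.5·21 = 20.5.

20.5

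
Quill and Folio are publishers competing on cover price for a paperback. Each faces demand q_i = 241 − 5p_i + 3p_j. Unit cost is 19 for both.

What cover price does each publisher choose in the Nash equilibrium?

Quill's profit: π = (p_{Quill} − 19)(241 − 5p_{Quill} + 3p_{Folio}).
∂π/∂p_{Quill} = 336 − 10p_{Quill} + 3p_{Folio} = 0 ⇒ p_{Quill} = 33.6 + 0.3p_{Folio}.
By symmetry p_{Folio} = p_{Quill}; substituting into the reaction function, 0.7p_{Quill} = 33.6 and p_{Quill} = 48.

48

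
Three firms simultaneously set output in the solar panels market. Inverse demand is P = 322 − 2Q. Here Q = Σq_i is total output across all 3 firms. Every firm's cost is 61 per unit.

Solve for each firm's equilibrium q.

32.625

A representative firm's profit is π_i = q_i(322 − 2Q) − 61q_i, with Q = q_i + Σ_{j≠i} q_j.
First-order condition: 261 − 4q_i − 2Σ_{j≠i} q_j = 0.
With identical firms, set every q_j = q: then 261 − 4q − 4q = 0, i.e. q = 261/8 = 32.625.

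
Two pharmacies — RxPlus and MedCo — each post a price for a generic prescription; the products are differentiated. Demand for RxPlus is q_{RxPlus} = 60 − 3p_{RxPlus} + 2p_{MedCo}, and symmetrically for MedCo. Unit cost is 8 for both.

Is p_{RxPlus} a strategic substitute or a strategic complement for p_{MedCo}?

strategic complements

RxPlus's profit: π = (p_{RxPlus} − 8)(60 − 3p_{RxPlus} + 2p_{MedCo}).
∂π/∂p_{RxPlus} = 84 − 6p_{RxPlus} + 2p_{MedCo} = 0 ⇒ p_{RxPlus} = 14 + (1/3)p_{MedCo}.
The best-response slope dp_{RxPlus}/dp_{MedCo} = 1/3 > 0: the reaction function is upward-sloping, so the choices are strategic complements.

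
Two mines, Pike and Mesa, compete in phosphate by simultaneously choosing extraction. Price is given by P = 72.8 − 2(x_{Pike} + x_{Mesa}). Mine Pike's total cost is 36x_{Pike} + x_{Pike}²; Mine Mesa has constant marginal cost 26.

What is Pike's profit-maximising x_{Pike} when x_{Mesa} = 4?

Mine Pike's profit: π = x_{Pike}(72.8 − 2(x_{Pike} + x_{Mesa})) − 36x_{Pike} − x_{Pike}².
∂π/∂x_{Pike} = 36.8 − 6x_{Pike} − 2x_{Mesa} = 0, so x_{Pike} = 92/15 − (1/3)x_{Mesa}.
At x_{Mesa} = 4: x_{Pike} = 92/15 − (1/3)·4 = 4.8.

4.8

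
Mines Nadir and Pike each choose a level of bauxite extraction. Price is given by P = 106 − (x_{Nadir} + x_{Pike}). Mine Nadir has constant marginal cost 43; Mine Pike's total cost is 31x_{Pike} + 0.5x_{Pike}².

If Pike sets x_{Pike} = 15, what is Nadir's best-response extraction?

24

Mine Nadir's profit: π = x_{Nadir}(106 − (x_{Nadir} + x_{Pike})) − 43x_{Nadir}.
∂π/∂x_{Nadir} = 63 − 2x_{Nadir} − x_{Pike} = 0, so x_{Nadir} = 31.5 − 0.5x_{Pike}.
At x_{Pike} = 15: x_{Nadir} = 31.5 − 0.5·15 = 24.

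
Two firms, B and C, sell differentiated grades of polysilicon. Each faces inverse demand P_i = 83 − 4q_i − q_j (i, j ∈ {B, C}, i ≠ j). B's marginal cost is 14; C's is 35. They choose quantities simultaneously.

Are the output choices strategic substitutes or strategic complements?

Firm B's profit: π = q_B(83 − 4q_B − q_C) − 14q_B.
∂π/∂q_B = 69 − 8q_B − q_C = 0 ⇒ q_B = 8.625 − 0.125q_C.
The best-response slope dq_B/dq_C = −0.125 < 0: the reaction function is downward-sloping, so the choices are strategic substitutes.

strategic substitutes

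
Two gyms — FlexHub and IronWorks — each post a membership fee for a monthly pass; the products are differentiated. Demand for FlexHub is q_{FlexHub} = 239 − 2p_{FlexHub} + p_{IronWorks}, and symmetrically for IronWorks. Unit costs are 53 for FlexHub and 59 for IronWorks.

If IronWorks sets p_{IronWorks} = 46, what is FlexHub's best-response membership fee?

FlexHub's profit: π = (p_{FlexHub} − 53)(239 − 2p_{FlexHub} + p_{IronWorks}).
∂π/∂p_{FlexHub} = 345 − 4p_{FlexHub} + p_{IronWorks} = 0 ⇒ p_{FlexHub} = 86.25 + 0.25p_{IronWorks}.
At p_{IronWorks} = 46: p_{FlexHub} = 86.25 + 0.25·46 = 97.75.

97.75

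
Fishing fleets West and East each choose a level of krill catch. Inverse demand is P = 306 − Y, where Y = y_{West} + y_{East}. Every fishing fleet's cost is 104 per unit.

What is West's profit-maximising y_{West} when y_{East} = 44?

Fishing fleet West's profit: π = y_{West}(306 − (y_{West} + y_{East})) − 104y_{West}.
∂π/∂y_{West} = 202 − 2y_{West} − y_{East} = 0, so y_{West} = 101 − 0.5y_{East}.
At y_{East} = 44: y_{West} = 101 − 0.5·44 = 79.

79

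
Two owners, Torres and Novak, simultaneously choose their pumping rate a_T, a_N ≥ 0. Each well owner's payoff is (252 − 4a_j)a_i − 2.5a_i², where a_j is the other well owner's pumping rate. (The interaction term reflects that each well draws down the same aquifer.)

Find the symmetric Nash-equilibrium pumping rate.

Torres's payoff is (252 − 4a_N)a_T − 2.5a_T².
∂π/∂a_T = 252 − 4a_N − 5a_T = 0, so a_T = 50.4 − 0.8a_N.
The game is symmetric, so in equilibrium a_N = a_T: the reaction function gives 1.8a_T = 50.4, hence a_T = 28.

28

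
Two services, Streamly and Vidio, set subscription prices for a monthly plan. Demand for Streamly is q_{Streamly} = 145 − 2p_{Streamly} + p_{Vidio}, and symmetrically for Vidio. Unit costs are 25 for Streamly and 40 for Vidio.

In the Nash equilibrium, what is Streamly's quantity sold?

84

Streamly's profit: π = (p_{Streamly} − 25)(145 − 2p_{Streamly} + p_{Vidio}).
∂π/∂p_{Streamly} = 195 − 4p_{Streamly} + p_{Vidio} = 0 ⇒ p_{Streamly} = 48.75 + 0.25p_{Vidio}.
Similarly p_{Vidio} = 56.25 + 0.25p_{Streamly}.
Solving the two reaction functions simultaneously: (1 − (0.25)(0.25))p_{Streamly} = 48.75 + 0.25·56.25, so 0.9375p_{Streamly} = 62.8125 and p_{Streamly} = 67.
Then p_{Vidio} = 56.25 + 0.25·67 = 73.
q_{Streamly} = 145 − 2·67 + 73 = 84.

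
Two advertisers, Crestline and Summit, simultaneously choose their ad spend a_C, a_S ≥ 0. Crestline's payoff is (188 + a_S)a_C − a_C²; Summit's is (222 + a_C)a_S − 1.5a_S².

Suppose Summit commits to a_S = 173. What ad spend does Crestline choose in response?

Expanding Crestline's payoff: 188a_C + a_Sa_C − a_C².
∂π/∂a_C = 188 + a_S − 2a_C = 0, so a_C = 94 + 0.5a_S.
At a_S = 173: a_C = 94 + 0.5·173 = 180.5.

180.5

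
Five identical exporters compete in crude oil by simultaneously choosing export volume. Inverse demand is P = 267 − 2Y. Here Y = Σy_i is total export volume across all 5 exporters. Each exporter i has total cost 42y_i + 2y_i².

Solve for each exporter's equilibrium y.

A representative exporter's profit is π_i = y_i(267 − 2Y) − 42y_i − 2y_i², with Y = y_i + Σ_{j≠i} y_j.
First-order condition: 225 − 8y_i − 2Σ_{j≠i} y_j = 0.
In a symmetric equilibrium every exporter chooses the same y, so Σ_{j≠i} y_j = 4y. The condition becomes 225 − 16y = 0, giving y = 225/16 = 14.0625.

14.0625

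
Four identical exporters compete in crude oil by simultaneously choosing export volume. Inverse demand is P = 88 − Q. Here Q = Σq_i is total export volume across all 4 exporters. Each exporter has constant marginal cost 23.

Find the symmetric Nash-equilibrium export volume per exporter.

13

A representative exporter's profit is π_i = q_i(88 − Q) − 23q_i, with Q = q_i + Σ_{j≠i} q_j.
First-order condition: 65 − 2q_i − Σ_{j≠i} q_j = 0.
Imposing symmetry (q_j = q for all j) turns Σ_{j≠i} q_j into 3q, so 65 = 5q and q = 13.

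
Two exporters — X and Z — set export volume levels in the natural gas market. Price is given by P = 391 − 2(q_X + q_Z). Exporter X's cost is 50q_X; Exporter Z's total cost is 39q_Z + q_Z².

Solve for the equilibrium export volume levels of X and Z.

67.1, 36.3

Exporter X's profit: π = q_X(391 − 2(q_X + q_Z)) − 50q_X.
∂π/∂q_X = 341 − 4q_X − 2q_Z = 0, so q_X = 85.25 − 0.5q_Z.
For Z: ∂π/∂q_Z = 352 − 6q_Z − 2q_X = 0 ⇒ q_Z = 176/3 − (1/3)q_X.
Plugging q_Z into X's best response: q_X = 85.25 − 0.5(176/3 − (1/3)q_X) ⇒ (5/6)q_X = 671/12, so q_X = 67.1.
Then q_Z = 176/3 − (1/3)·67.1 = 36.3.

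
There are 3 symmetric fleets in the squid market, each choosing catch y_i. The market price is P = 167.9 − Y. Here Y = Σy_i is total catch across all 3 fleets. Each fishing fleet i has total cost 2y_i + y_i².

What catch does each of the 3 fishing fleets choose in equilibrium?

A representative fishing fleet's profit is π_i = y_i(167.9 − Y) − 2y_i − y_i², with Y = y_i + Σ_{j≠i} y_j.
First-order condition: 165.9 − 4y_i − Σ_{j≠i} y_j = 0.
With identical fishing fleets, set every y_j = y: then 165.9 − 4y − 2y = 0, i.e. y = 165.9/6 = 27.65.

27.65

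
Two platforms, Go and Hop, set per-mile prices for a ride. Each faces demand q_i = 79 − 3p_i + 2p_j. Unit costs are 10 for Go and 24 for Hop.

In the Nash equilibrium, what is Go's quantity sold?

59.625

Go's profit: π = (p_{Go} − 10)(79 − 3p_{Go} + 2p_{Hop}).
∂π/∂p_{Go} = 109 − 6p_{Go} + 2p_{Hop} = 0 ⇒ p_{Go} = 109/6 + (1/3)p_{Hop}.
Similarly p_{Hop} = 151/6 + (1/3)p_{Go}.
Solving the two reaction functions simultaneously: (1 − (1/3)(1/3))p_{Go} = 109/6 + (1/3)·(151/6), so (8/9)p_{Go} = 239/9 and p_{Go} = 29.875.
Then p_{Hop} = 151/6 + (1/3)·29.875 = 35.125.
q_{Go} = 79 − 3·29.875 + 2·35.125 = 59.625.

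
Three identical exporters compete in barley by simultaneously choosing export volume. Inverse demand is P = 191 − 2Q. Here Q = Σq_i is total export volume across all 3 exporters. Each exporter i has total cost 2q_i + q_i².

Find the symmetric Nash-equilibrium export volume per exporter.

18.9

A representative exporter's profit is π_i = q_i(191 − 2Q) − 2q_i − q_i², with Q = q_i + Σ_{j≠i} q_j.
First-order condition: 189 − 6q_i − 2Σ_{j≠i} q_j = 0.
In a symmetric equilibrium every exporter chooses the same q, so Σ_{j≠i} q_j = 2q. The condition becomes 189 − 10q = 0, giving q = 189/10 = 18.9.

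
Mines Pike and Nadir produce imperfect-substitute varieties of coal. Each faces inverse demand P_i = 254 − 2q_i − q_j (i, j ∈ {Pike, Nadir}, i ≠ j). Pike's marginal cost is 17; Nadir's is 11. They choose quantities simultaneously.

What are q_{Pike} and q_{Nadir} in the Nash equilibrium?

47, 49

Mine Pike's profit: π = q_{Pike}(254 − 2q_{Pike} − q_{Nadir}) − 17q_{Pike}.
∂π/∂q_{Pike} = 237 − 4q_{Pike} − q_{Nadir} = 0 ⇒ q_{Pike} = 59.25 − 0.25q_{Nadir}.
Similarly q_{Nadir} = 60.75 − 0.25q_{Pike}.
Plugging q_{Nadir} into Pike's best response: q_{Pike} = 59.25 − 0.25(60.75 − 0.25q_{Pike}) ⇒ 0.9375q_{Pike} = 44.0625, so q_{Pike} = 47.
Then q_{Nadir} = 60.75 − 0.25·47 = 49.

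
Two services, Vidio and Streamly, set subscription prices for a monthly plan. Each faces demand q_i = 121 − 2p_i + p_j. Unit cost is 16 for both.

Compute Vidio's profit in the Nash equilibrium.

Vidio's profit: π = (p_{Vidio} − 16)(121 − 2p_{Vidio} + p_{Streamly}).
∂π/∂p_{Vidio} = 153 − 4p_{Vidio} + p_{Streamly} = 0 ⇒ p_{Vidio} = 38.25 + 0.25p_{Streamly}.
Setting p_{Vidio} = p_{Streamly} in the reaction function: p_{Vidio} = 38.25 + 0.25p_{Vidio}, so p_{Vidio} = 38.25 / 0.75 = 51.
q_{Vidio} = 121 − 2·51 + 51 = 70.
Profit = (51 − 16)·70 = 2450.

2450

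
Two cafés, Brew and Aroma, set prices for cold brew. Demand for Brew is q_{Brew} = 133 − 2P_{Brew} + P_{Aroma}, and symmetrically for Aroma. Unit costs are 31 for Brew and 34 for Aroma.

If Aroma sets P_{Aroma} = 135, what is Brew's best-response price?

82.5

Brew's profit: π = (P_{Brew} − 31)(133 − 2P_{Brew} + P_{Aroma}).
∂π/∂P_{Brew} = 195 − 4P_{Brew} + P_{Aroma} = 0 ⇒ P_{Brew} = 48.75 + 0.25P_{Aroma}.
At P_{Aroma} = 135: P_{Brew} = 48.75 + 0.25·135 = 82.5.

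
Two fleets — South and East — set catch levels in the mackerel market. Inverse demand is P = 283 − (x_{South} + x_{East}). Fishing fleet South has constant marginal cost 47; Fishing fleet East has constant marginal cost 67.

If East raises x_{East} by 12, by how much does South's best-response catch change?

-6

Fishing fleet South's profit: π = x_{South}(283 − (x_{South} + x_{East})) − 47x_{South}.
∂π/∂x_{South} = 236 − 2x_{South} − x_{East} = 0, so x_{South} = 118 − 0.5x_{East}.
The reaction-function slope is −0.5, so a 12-unit rise in x_{East} moves x_{South} by −0.5 × 12 = −6. South's best response falls — the actions are strategic substitutes.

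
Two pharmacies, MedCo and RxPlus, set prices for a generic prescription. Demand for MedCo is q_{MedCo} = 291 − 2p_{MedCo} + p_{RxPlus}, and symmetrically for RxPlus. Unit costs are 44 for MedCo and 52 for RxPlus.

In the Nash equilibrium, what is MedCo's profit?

13911.12

MedCo's profit: π = (p_{MedCo} − 44)(291 − 2p_{MedCo} + p_{RxPlus}).
∂π/∂p_{MedCo} = 379 − 4p_{MedCo} + p_{RxPlus} = 0 ⇒ p_{MedCo} = 94.75 + 0.25p_{RxPlus}.
Similarly p_{RxPlus} = 98.75 + 0.25p_{MedCo}.
Solving the two reaction functions simultaneously: (1 − (0.25)(0.25))p_{MedCo} = 94.75 + 0.25·98.75, so 0.9375p_{MedCo} = 119.4375 and p_{MedCo} = 127.4.
Then p_{RxPlus} = 98.75 + 0.25·127.4 = 130.6.
q_{MedCo} = 291 − 2·127.4 + 130.6 = 166.8.
Profit = (127.4 − 44)·166.8 = 13911.12.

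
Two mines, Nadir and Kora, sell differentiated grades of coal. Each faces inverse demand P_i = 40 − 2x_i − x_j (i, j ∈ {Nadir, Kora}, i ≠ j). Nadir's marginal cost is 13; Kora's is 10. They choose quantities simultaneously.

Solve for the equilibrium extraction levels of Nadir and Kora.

Mine Nadir's profit: π = x_{Nadir}(40 − 2x_{Nadir} − x_{Kora}) − 13x_{Nadir}.
∂π/∂x_{Nadir} = 27 − 4x_{Nadir} − x_{Kora} = 0 ⇒ x_{Nadir} = 6.75 − 0.25x_{Kora}.
Similarly x_{Kora} = 7.5 − 0.25x_{Nadir}.
Plugging x_{Kora} into Nadir's best response: x_{Nadir} = 6.75 − 0.25(7.5 − 0.25x_{Nadir}) ⇒ 0.9375x_{Nadir} = 4.875, so x_{Nadir} = 5.2.
Then x_{Kora} = 7.5 − 0.25·5.2 = 6.2.

5.2, 6.2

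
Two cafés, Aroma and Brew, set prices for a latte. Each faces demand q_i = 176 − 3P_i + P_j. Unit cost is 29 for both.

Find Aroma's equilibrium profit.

Aroma's profit: π = (P_{Aroma} − 29)(176 − 3P_{Aroma} + P_{Brew}).
∂π/∂P_{Aroma} = 263 − 6P_{Aroma} + P_{Brew} = 0 ⇒ P_{Aroma} = 263/6 + (1/6)P_{Brew}.
By symmetry P_{Brew} = P_{Aroma}; substituting into the reaction function, (5/6)P_{Aroma} = 263/6 and P_{Aroma} = 52.6.
q_{Aroma} = 176 − 3·52.6 + 52.6 = 70.8.
Profit = (52.6 − 29)·70.8 = 1670.88.

1670.88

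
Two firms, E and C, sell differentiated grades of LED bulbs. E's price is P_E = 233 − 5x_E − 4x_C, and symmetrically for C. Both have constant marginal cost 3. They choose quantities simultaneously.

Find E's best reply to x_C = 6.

20.6

Firm E's profit: π = x_E(233 − 5x_E − 4x_C) − 3x_E.
∂π/∂x_E = 230 − 10x_E − 4x_C = 0 ⇒ x_E = 23 − 0.4x_C.
At x_C = 6: x_E = 23 − 0.4·6 = 20.6.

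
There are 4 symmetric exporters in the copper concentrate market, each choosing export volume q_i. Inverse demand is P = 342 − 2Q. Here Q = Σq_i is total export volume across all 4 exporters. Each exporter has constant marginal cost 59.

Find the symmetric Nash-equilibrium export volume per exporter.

A representative exporter's profit is π_i = q_i(342 − 2Q) − 59q_i, with Q = q_i + Σ_{j≠i} q_j.
First-order condition: 283 − 4q_i − 2Σ_{j≠i} q_j = 0.
In a symmetric equilibrium every exporter chooses the same q, so Σ_{j≠i} q_j = 3q. The condition becomes 283 − 10q = 0, giving q = 283/10 = 28.3.

28.3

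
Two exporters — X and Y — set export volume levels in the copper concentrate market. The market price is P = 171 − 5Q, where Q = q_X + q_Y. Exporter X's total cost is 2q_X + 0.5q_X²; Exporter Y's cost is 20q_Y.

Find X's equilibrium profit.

665.5

Exporter X's profit: π = q_X(171 − 5(q_X + q_Y)) − 2q_X − 0.5q_X².
∂π/∂q_X = 169 − 11q_X − 5q_Y = 0, so q_X = 169/11 − (5/11)q_Y.
For Y: ∂π/∂q_Y = 151 − 10q_Y − 5q_X = 0 ⇒ q_Y = 15.1 − 0.5q_X.
Substituting the second reaction function into the first: q_X = 169/11 − (5/11)(15.1 − 0.5q_X), which gives (17/22)q_X = 8.5 ⇒ q_X = 11.
Then q_Y = 15.1 − 0.5·11 = 9.6.
Price P = 171 − 5·20.6 = 68.
X's profit: (68 − 2)·11 − 0.5(11)² = 665.5.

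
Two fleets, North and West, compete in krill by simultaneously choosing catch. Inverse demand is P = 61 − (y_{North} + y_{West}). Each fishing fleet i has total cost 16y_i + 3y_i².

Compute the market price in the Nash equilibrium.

Fishing fleet North's profit: π = y_{North}(61 − (y_{North} + y_{West})) − 16y_{North} − 3y_{North}².
∂π/∂y_{North} = 45 − 8y_{North} − y_{West} = 0, so y_{North} = 5.625 − 0.125y_{West}.
By symmetry y_{West} = y_{North}; substituting into the reaction function, 1.125y_{North} = 5.625 and y_{North} = 5.
Equilibrium price: P = 61 − 10 = 51.

51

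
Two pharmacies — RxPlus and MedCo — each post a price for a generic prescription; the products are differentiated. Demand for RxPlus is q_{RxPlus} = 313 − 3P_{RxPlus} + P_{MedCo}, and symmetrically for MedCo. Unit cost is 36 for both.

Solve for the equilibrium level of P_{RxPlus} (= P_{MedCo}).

RxPlus's profit: π = (P_{RxPlus} − 36)(313 − 3P_{RxPlus} + P_{MedCo}).
∂π/∂P_{RxPlus} = 421 − 6P_{RxPlus} + P_{MedCo} = 0 ⇒ P_{RxPlus} = 421/6 + (1/6)P_{MedCo}.
By symmetry P_{MedCo} = P_{RxPlus}; substituting into the reaction function, (5/6)P_{RxPlus} = 421/6 and P_{RxPlus} = 84.2.

84.2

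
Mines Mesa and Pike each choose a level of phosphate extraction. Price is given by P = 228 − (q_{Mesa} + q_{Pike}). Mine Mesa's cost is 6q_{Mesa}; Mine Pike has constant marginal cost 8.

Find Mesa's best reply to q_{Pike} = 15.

Mine Mesa's profit: π = q_{Mesa}(228 − (q_{Mesa} + q_{Pike})) − 6q_{Mesa}.
∂π/∂q_{Mesa} = 222 − 2q_{Mesa} − q_{Pike} = 0, so q_{Mesa} = 111 − 0.5q_{Pike}.
At q_{Pike} = 15: q_{Mesa} = 111 − 0.5·15 = 103.5.

103.5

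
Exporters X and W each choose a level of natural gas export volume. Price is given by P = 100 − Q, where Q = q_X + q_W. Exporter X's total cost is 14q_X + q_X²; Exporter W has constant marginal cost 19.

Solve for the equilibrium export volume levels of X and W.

Exporter X's profit: π = q_X(100 − (q_X + q_W)) − 14q_X − q_X².
∂π/∂q_X = 86 − 4q_X − q_W = 0, so q_X = 21.5 − 0.25q_W.
For W: ∂π/∂q_W = 81 − 2q_W − q_X = 0 ⇒ q_W = 40.5 − 0.5q_X.
Substituting the second reaction function into the first: q_X = 21.5 − 0.25(40.5 − 0.5q_X), which gives 0.875q_X = 11.375 ⇒ q_X = 13.
Then q_W = 40.5 − 0.5·13 = 34.

13, 34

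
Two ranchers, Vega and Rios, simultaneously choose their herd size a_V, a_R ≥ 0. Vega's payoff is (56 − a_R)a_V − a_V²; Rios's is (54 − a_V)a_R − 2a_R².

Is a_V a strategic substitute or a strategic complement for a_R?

Expanding Vega's payoff: 56a_V − a_Ra_V − a_V².
∂π/∂a_V = 56 − a_R − 2a_V = 0, so a_V = 28 − 0.5a_R.
The best-response slope da_V/da_R = −0.5 < 0: the reaction function is downward-sloping, so the choices are strategic substitutes.

strategic substitutes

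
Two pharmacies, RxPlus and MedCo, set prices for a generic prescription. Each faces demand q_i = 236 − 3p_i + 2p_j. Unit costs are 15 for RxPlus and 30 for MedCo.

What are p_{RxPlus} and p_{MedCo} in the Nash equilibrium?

RxPlus's profit: π = (p_{RxPlus} − 15)(236 − 3p_{RxPlus} + 2p_{MedCo}).
∂π/∂p_{RxPlus} = 281 − 6p_{RxPlus} + 2p_{MedCo} = 0 ⇒ p_{RxPlus} = 281/6 + (1/3)p_{MedCo}.
Similarly p_{MedCo} = 163/3 + (1/3)p_{RxPlus}.
Solving the two reaction functions simultaneously: (1 − (1/3)(1/3))p_{RxPlus} = 281/6 + (1/3)·(163/3), so (8/9)p_{RxPlus} = 1169/18 and p_{RxPlus} = 73.0625.
Then p_{MedCo} = 163/3 + (1/3)·73.0625 = 78.6875.

73.0625, 78.6875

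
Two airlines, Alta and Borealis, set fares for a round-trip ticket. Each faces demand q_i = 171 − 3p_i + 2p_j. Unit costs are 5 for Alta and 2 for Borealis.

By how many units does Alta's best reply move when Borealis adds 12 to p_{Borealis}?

Alta's profit: π = (p_{Alta} − 5)(171 − 3p_{Alta} + 2p_{Borealis}).
∂π/∂p_{Alta} = 186 − 6p_{Alta} + 2p_{Borealis} = 0 ⇒ p_{Alta} = 31 + (1/3)p_{Borealis}.
The reaction-function slope is 1/3, so a 12-unit rise in p_{Borealis} moves p_{Alta} by 1/3 × 12 = 4. Alta's best response rises — the actions are strategic complements.

4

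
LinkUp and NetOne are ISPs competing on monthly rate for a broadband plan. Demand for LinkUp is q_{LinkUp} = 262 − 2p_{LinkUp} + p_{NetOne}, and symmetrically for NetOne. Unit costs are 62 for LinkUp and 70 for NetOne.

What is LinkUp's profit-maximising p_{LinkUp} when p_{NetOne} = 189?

LinkUp's profit: π = (p_{LinkUp} − 62)(262 − 2p_{LinkUp} + p_{NetOne}).
∂π/∂p_{LinkUp} = 386 − 4p_{LinkUp} + p_{NetOne} = 0 ⇒ p_{LinkUp} = 96.5 + 0.25p_{NetOne}.
At p_{NetOne} = 189: p_{LinkUp} = 96.5 + 0.25·189 = 143.75.

143.75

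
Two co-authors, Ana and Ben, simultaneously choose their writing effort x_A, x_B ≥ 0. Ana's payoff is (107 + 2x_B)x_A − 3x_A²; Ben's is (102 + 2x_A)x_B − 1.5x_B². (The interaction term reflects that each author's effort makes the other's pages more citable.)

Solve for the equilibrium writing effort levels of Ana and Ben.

Expanding Ana's payoff: 107x_A + 2x_Bx_A − 3x_A².
∂π/∂x_A = 107 + 2x_B − 6x_A = 0, so x_A = 107/6 + (1/3)x_B.
Likewise for Ben: x_B = 34 + (2/3)x_A.
Plugging x_B into Ana's best response: x_A = 107/6 + (1/3)(34 + (2/3)x_A) ⇒ (7/9)x_A = 175/6, so x_A = 37.5.
Then x_B = 34 + (2/3)·37.5 = 59.

37.5, 59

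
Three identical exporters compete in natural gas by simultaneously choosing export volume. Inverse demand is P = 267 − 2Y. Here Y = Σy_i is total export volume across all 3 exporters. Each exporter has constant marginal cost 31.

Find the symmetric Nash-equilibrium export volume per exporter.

29.5

A representative exporter's profit is π_i = y_i(267 − 2Y) − 31y_i, with Y = y_i + Σ_{j≠i} y_j.
First-order condition: 236 − 4y_i − 2Σ_{j≠i} y_j = 0.
Imposing symmetry (y_j = y for all j) turns Σ_{j≠i} y_j into 2y, so 236 = 8y and y = 29.5.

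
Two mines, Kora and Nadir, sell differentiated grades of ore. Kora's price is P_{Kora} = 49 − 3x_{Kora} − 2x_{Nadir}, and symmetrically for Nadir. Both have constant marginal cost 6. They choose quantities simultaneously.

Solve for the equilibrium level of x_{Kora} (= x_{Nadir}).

Mine Kora's profit: π = x_{Kora}(49 − 3x_{Kora} − 2x_{Nadir}) − 6x_{Kora}.
∂π/∂x_{Kora} = 43 − 6x_{Kora} − 2x_{Nadir} = 0 ⇒ x_{Kora} = 43/6 − (1/3)x_{Nadir}.
Setting x_{Kora} = x_{Nadir} in the reaction function: x_{Kora} = 43/6 − (1/3)x_{Kora}, so x_{Kora} = (43/6) / (4/3) = 5.375.

5.375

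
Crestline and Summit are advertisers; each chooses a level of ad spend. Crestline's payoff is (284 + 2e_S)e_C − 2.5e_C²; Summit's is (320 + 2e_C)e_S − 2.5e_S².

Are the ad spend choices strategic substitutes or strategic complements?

strategic complements

Expanding Crestline's payoff: 284e_C + 2e_Se_C − 2.5e_C².
∂π/∂e_C = 284 + 2e_S − 5e_C = 0, so e_C = 56.8 + 0.4e_S.
The best-response slope de_C/de_S = 0.4 > 0: the reaction function is upward-sloping, so the choices are strategic complements.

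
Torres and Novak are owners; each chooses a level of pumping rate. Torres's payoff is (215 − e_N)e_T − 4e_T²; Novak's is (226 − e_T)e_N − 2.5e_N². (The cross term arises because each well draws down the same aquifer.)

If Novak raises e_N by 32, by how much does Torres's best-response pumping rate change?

-4

Expanding Torres's payoff: 215e_T − e_Ne_T − 4e_T².
∂π/∂e_T = 215 − e_N − 8e_T = 0, so e_T = 26.875 − 0.125e_N.
The reaction-function slope is −0.125, so a 32-unit rise in e_N moves e_T by −0.125 × 32 = −4. Torres's best response falls — the actions are strategic substitutes.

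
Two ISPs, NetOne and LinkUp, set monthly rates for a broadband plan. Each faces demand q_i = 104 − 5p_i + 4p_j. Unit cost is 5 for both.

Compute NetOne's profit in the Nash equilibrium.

1361.25

NetOne's profit: π = (p_{NetOne} − 5)(104 − 5p_{NetOne} + 4p_{LinkUp}).
∂π/∂p_{NetOne} = 129 − 10p_{NetOne} + 4p_{LinkUp} = 0 ⇒ p_{NetOne} = 12.9 + 0.4p_{LinkUp}.
By symmetry p_{LinkUp} = p_{NetOne}; substituting into the reaction function, 0.6p_{NetOne} = 12.9 and p_{NetOne} = 21.5.
q_{NetOne} = 104 − 5·21.5 + 4·21.5 = 82.5.
Profit = (21.5 − 5)·82.5 = 1361.25.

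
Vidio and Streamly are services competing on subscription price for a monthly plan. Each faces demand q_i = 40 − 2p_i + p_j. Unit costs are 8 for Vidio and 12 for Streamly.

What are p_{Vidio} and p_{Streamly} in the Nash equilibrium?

19.2, 20.8

Vidio's profit: π = (p_{Vidio} − 8)(40 − 2p_{Vidio} + p_{Streamly}).
∂π/∂p_{Vidio} = 56 − 4p_{Vidio} + p_{Streamly} = 0 ⇒ p_{Vidio} = 14 + 0.25p_{Streamly}.
Similarly p_{Streamly} = 16 + 0.25p_{Vidio}.
Plugging p_{Streamly} into Vidio's best response: p_{Vidio} = 14 + 0.25(16 + 0.25p_{Vidio}) ⇒ 0.9375p_{Vidio} = 18, so p_{Vidio} = 19.2.
Then p_{Streamly} = 16 + 0.25·19.2 = 20.8.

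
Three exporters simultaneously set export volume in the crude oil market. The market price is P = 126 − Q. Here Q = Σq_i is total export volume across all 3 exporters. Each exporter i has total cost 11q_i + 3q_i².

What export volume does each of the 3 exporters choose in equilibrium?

11.5

A representative exporter's profit is π_i = q_i(126 − Q) − 11q_i − 3q_i², with Q = q_i + Σ_{j≠i} q_j.
First-order condition: 115 − 8q_i − Σ_{j≠i} q_j = 0.
Imposing symmetry (q_j = q for all j) turns Σ_{j≠i} q_j into 2q, so 115 = 10q and q = 11.5.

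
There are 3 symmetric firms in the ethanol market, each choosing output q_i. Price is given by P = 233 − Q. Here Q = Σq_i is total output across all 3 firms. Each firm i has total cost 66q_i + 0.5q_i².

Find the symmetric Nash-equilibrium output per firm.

33.4

A representative firm's profit is π_i = q_i(233 − Q) − 66q_i − 0.5q_i², with Q = q_i + Σ_{j≠i} q_j.
First-order condition: 167 − 3q_i − Σ_{j≠i} q_j = 0.
Imposing symmetry (q_j = q for all j) turns Σ_{j≠i} q_j into 2q, so 167 = 5q and q = 33.4.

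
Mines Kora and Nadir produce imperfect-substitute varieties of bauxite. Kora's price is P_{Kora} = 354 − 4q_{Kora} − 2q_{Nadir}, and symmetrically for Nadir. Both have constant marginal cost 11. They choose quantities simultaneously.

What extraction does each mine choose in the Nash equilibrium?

Mine Kora's profit: π = q_{Kora}(354 − 4q_{Kora} − 2q_{Nadir}) − 11q_{Kora}.
∂π/∂q_{Kora} = 343 − 8q_{Kora} − 2q_{Nadir} = 0 ⇒ q_{Kora} = 42.875 − 0.25q_{Nadir}.
By symmetry q_{Nadir} = q_{Kora}; substituting into the reaction function, 1.25q_{Kora} = 42.875 and q_{Kora} = 34.3.

34.3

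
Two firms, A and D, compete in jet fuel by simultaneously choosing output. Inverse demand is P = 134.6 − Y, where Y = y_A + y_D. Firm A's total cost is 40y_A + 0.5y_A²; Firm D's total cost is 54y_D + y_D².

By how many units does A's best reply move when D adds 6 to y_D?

Firm A's profit: π = y_A(134.6 − (y_A + y_D)) − 40y_A − 0.5y_A².
∂π/∂y_A = 94.6 − 3y_A − y_D = 0, so y_A = 473/15 − (1/3)y_D.
The reaction-function slope is −1/3, so a 6-unit rise in y_D moves y_A by −1/3 × 6 = −2. A's best response falls — the actions are strategic substitutes.

-2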